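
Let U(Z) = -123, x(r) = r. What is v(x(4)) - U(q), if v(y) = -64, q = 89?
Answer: 59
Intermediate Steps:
v(x(4)) - U(q) = -64 - 1*(-123) = -64 + 123 = 59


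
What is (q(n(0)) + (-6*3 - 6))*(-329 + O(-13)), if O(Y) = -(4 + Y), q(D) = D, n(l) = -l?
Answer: 7680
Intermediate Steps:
O(Y) = -4 - Y
(q(n(0)) + (-6*3 - 6))*(-329 + O(-13)) = (-1*0 + (-6*3 - 6))*(-329 + (-4 - 1*(-13))) = (0 + (-18 - 6))*(-329 + (-4 + 13)) = (0 - 24)*(-329 + 9) = -24*(-320) = 7680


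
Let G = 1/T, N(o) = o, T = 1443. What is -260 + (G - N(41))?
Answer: -434342/1443 ≈ -301.00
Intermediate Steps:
G = 1/1443 ≈ 0.00069300
-260 + (G - N(41)) = -260 + (1/1443 - 1*41) = -260 + (1/1443 - 41) = -260 - 59162/1443 = -434342/1443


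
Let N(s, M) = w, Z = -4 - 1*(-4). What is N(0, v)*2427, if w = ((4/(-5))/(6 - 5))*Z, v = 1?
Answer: 0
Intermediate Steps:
Z = 0 (Z = -4 + 4 = 0)
w = 0 (w = ((4/(-5))/(6 - 5))*0 = ((4*(-1/5))/1)*0 = -4/5*1*0 = -4/5*0 = 0)
N(s, M) = 0
N(0, v)*2427 = 0*2427 = 0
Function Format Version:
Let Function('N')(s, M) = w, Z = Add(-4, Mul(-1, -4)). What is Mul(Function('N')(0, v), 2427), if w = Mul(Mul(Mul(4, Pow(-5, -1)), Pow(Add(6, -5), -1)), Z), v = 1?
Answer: 0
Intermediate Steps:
Z = 0 (Z = Add(-4, 4) = 0)
w = 0 (w = Mul(Mul(Mul(4, Pow(-5, -1)), Pow(Add(6, -5), -1)), 0) = Mul(Mul(Mul(4, Rational(-1, 5)), Pow(1, -1)), 0) = Mul(Mul(Rational(-4, 5), 1), 0) = Mul(Rational(-4, 5), 0) = 0)
Function('N')(s, M) = 0
Mul(Function('N')(0, v), 2427) = Mul(0, 2427) = 0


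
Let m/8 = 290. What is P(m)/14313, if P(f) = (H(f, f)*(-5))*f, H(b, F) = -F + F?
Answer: 0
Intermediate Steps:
H(b, F) = 0
m = 2320 (m = 8*290 = 2320)
P(f) = 0 (P(f) = (0*(-5))*f = 0*f = 0)
P(m)/14313 = 0/14313 = 0*(1/14313) = 0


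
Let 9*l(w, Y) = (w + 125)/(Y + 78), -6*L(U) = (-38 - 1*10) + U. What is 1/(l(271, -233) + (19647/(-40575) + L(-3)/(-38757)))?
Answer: -32499682350/24969658721 ≈ -1.3016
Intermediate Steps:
L(U) = 8 - U/6 (L(U) = -((-38 - 1*10) + U)/6 = -((-38 - 10) + U)/6 = -(-48 + U)/6 = 8 - U/6)
l(w, Y) = (125 + w)/(9*(78 + Y)) (l(w, Y) = ((w + 125)/(Y + 78))/9 = ((125 + w)/(78 + Y))/9 = (125 + w)/(9*(78 + Y)))
1/(l(271, -233) + (19647/(-40575) + L(-3)/(-38757))) = 1/((125 + 271)/(9*(78 - 233)) + (19647/(-40575) + (8 - ⅙*(-3))/(-38757))) = 1/((⅑)*396/(-155) + (19647*(-1/40575) + (8 + ½)*(-1/38757))) = 1/((⅑)*(-1/155)*396 + (-6549/13525 + (17/2)*(-1/38757))) = 1/(-44/155 + (-6549/13525 - 17/77514)) = 1/(-44/155 - 507869111/1048376850) = 1/(-24969658721/32499682350) = -32499682350/24969658721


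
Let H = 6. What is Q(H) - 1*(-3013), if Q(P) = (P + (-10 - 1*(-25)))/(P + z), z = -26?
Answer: 60239/20 ≈ 3011.9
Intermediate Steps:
Q(P) = (15 + P)/(-26 + P) (Q(P) = (P + (-10 - 1*(-25)))/(P - 26) = (P + (-10 + 25))/(-26 + P) = (P + 15)/(-26 + P) = (15 + P)/(-26 + P))
Q(H) - 1*(-3013) = (15 + 6)/(-26 + 6) - 1*(-3013) = 21/(-20) + 3013 = -1/20*21 + 3013 = -21/20 + 3013 = 60239/20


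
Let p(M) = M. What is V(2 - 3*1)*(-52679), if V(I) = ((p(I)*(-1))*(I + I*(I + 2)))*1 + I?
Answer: 158037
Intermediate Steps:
V(I) = I - I*(I + I*(2 + I)) (V(I) = ((I*(-1))*(I + I*(I + 2)))*1 + I = ((-I)*(I + I*(2 + I)))*1 + I = -I*(I + I*(2 + I))*1 + I = -I*(I + I*(2 + I)) + I = I - I*(I + I*(2 + I)))
V(2 - 3*1)*(-52679) = ((2 - 3*1)*(1 - (2 - 3*1)² - 3*(2 - 3*1)))*(-52679) = ((2 - 3)*(1 - (2 - 3)² - 3*(2 - 3)))*(-52679) = -(1 - 1*(-1)² - 3*(-1))*(-52679) = -(1 - 1*1 + 3)*(-52679) = -(1 - 1 + 3)*(-52679) = -1*3*(-52679) = -3*(-52679) = 158037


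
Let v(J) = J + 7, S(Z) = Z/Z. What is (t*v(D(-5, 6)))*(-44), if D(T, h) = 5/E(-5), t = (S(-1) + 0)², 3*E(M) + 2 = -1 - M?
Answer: -638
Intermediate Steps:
S(Z) = 1
E(M) = -1 - M/3 (E(M) = -⅔ + (-1 - M)/3 = -⅔ + (-⅓ - M/3) = -1 - M/3)
t = 1 (t = (1 + 0)² = 1² = 1)
D(T, h) = 15/2 (D(T, h) = 5/(-1 - ⅓*(-5)) = 5/(-1 + 5/3) = 5/(⅔) = 5*(3/2) = 15/2)
v(J) = 7 + J
(t*v(D(-5, 6)))*(-44) = (1*(7 + 15/2))*(-44) = (1*(29/2))*(-44) = (29/2)*(-44) = -638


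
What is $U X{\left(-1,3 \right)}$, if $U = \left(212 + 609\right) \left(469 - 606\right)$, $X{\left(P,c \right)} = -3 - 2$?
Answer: $562385$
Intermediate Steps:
$X{\left(P,c \right)} = -5$
$U = -112477$ ($U = 821 \left(-137\right) = -112477$)
$U X{\left(-1,3 \right)} = \left(-112477\right) \left(-5\right) = 562385$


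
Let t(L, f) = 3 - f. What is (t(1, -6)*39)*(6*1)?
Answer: 2106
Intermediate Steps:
(t(1, -6)*39)*(6*1) = ((3 - 1*(-6))*39)*(6*1) = ((3 + 6)*39)*6 = (9*39)*6 = 351*6 = 2106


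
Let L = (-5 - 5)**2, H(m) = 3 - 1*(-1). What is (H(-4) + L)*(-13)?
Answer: -1352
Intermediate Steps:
H(m) = 4 (H(m) = 3 + 1 = 4)
L = 100 (L = (-10)**2 = 100)
(H(-4) + L)*(-13) = (4 + 100)*(-13) = 104*(-13) = -1352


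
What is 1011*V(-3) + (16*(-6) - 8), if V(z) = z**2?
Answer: 8995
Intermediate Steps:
1011*V(-3) + (16*(-6) - 8) = 1011*(-3)**2 + (16*(-6) - 8) = 1011*9 + (-96 - 8) = 9099 - 104 = 8995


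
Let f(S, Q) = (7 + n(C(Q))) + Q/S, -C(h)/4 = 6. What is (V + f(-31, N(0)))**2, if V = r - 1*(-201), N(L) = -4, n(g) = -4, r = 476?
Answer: 444535056/961 ≈ 4.6258e+5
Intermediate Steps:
C(h) = -24 (C(h) = -4*6 = -24)
f(S, Q) = 3 + Q/S (f(S, Q) = (7 - 4) + Q/S = 3 + Q/S)
V = 677 (V = 476 - 1*(-201) = 476 + 201 = 677)
(V + f(-31, N(0)))**2 = (677 + (3 - 4/(-31)))**2 = (677 + (3 - 4*(-1/31)))**2 = (677 + (3 + 4/31))**2 = (677 + 97/31)**2 = (21084/31)**2 = 444535056/961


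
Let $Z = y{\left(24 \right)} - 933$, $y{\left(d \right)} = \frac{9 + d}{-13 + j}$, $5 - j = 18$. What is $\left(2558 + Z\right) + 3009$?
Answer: $\frac{120451}{26} \approx 4632.7$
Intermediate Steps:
$j = -13$ ($j = 5 - 18 = -13$)
$y{\left(d \right)} = - \frac{9}{26} - \frac{d}{26}$ ($y{\left(d \right)} = \frac{9 + d}{-13 - 13} = \frac{9 + d}{-26} = \left(9 + d\right) \left(- \frac{1}{26}\right) = - \frac{9}{26} - \frac{d}{26}$)
$Z = - \frac{24291}{26}$ ($Z = \left(- \frac{9}{26} - \frac{12}{13}\right) - 933 = - \frac{33}{26} - 933 = - \frac{24291}{26} \approx -934.27$)
$\left(2558 + Z\right) + 3009 = \left(2558 - \frac{24291}{26}\right) + 3009 = \frac{42217}{26} + 3009 = \frac{120451}{26}$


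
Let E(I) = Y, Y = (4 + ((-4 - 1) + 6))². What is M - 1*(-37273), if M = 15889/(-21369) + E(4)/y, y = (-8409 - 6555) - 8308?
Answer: 18535469040431/497299368 ≈ 37272.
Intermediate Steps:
y = -23272 (y = -14964 - 8308 = -23272)
Y = 25 (Y = (4 + (-5 + 6))² = (4 + 1)² = 5² = 25)
E(I) = 25
M = -370303033/497299368 (M = 15889/(-21369) + 25/(-23272) = 15889*(-1/21369) + 25*(-1/23272) = -15889/21369 - 25/23272 = -370303033/497299368 ≈ -0.74463)
M - 1*(-37273) = -370303033/497299368 - 1*(-37273) = -370303033/497299368 + 37273 = 18535469040431/497299368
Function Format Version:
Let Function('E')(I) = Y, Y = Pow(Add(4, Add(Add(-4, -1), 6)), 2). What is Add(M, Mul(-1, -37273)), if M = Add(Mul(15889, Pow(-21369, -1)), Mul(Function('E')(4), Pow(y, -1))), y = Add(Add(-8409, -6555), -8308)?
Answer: Rational(18535469040431, 497299368) ≈ 37272.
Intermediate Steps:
y = -23272 (y = Add(-14964, -8308) = -23272)
Y = 25 (Y = Pow(Add(4, Add(-5, 6)), 2) = Pow(Add(4, 1), 2) = Pow(5, 2) = 25)
Function('E')(I) = 25
M = Rational(-370303033, 497299368) (M = Add(Mul(15889, Pow(-21369, -1)), Mul(25, Pow(-23272, -1))) = Add(Mul(15889, Rational(-1, 21369)), Mul(25, Rational(-1, 23272))) = Add(Rational(-15889, 21369), Rational(-25, 23272)) = Rational(-370303033, 497299368) ≈ -0.74463)
Add(M, Mul(-1, -37273)) = Add(Rational(-370303033, 497299368), Mul(-1, -37273)) = Add(Rational(-370303033, 497299368), 37273) = Rational(18535469040431, 497299368)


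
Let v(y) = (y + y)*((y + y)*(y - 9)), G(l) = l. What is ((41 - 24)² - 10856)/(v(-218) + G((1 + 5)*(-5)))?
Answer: 10567/43151822 ≈ 0.00024488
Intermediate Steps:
v(y) = 4*y²*(-9 + y) (v(y) = (2*y)*((2*y)*(-9 + y)) = (2*y)*(2*y*(-9 + y)) = 4*y²*(-9 + y))
((41 - 24)² - 10856)/(v(-218) + G((1 + 5)*(-5))) = ((41 - 24)² - 10856)/(4*(-218)²*(-9 - 218) + (1 + 5)*(-5)) = (17² - 10856)/(4*47524*(-227) + 6*(-5)) = (289 - 10856)/(-43151792 - 30) = -10567/(-43151822) = -10567*(-1/43151822) = 10567/43151822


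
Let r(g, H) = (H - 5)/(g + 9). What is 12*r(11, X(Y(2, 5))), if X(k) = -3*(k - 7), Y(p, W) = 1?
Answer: 39/5 ≈ 7.8000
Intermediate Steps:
X(k) = 21 - 3*k (X(k) = -3*(-7 + k) = 21 - 3*k)
r(g, H) = (-5 + H)/(9 + g)
12*r(11, X(Y(2, 5))) = 12*((-5 + (21 - 3*1))/(9 + 11)) = 12*((-5 + (21 - 3))/20) = 12*((-5 + 18)/20) = 12*((1/20)*13) = 12*(13/20) = 39/5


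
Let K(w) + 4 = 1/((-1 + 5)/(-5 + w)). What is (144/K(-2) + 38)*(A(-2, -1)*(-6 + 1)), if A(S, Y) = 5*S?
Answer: 14900/23 ≈ 647.83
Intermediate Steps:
K(w) = -21/4 + w/4 (K(w) = -4 + 1/((-1 + 5)/(-5 + w)) = -4 + 1/(4/(-5 + w)) = -4 + (-5/4 + w/4) = -21/4 + w/4)
(144/K(-2) + 38)*(A(-2, -1)*(-6 + 1)) = (144/(-21/4 + (¼)*(-2)) + 38)*((5*(-2))*(-6 + 1)) = (144/(-21/4 - ½) + 38)*(-10*(-5)) = (144/(-23/4) + 38)*50 = (144*(-4/23) + 38)*50 = (-576/23 + 38)*50 = (298/23)*50 = 14900/23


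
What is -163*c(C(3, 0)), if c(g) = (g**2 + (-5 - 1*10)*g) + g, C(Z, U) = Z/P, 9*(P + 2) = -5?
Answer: -1535949/529 ≈ -2903.5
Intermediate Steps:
P = -23/9 (P = -2 + (1/9)*(-5) = -2 - 5/9 = -23/9 ≈ -2.5556)
C(Z, U) = -9*Z/23 (C(Z, U) = Z/(-23/9) = Z*(-9/23) = -9*Z/23)
c(g) = g**2 - 14*g (c(g) = (g**2 + (-5 - 10)*g) + g = (g**2 - 15*g) + g = g**2 - 14*g)
-163*c(C(3, 0)) = -163*(-9/23*3)*(-14 - 9/23*3) = -(-4401)*(-14 - 27/23)/23 = -(-4401)*(-349)/(23*23) = -163*9423/529 = -1535949/529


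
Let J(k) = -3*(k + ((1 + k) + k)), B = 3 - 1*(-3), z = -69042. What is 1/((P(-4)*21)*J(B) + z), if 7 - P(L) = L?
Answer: -1/82209 ≈ -1.2164e-5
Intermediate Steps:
P(L) = 7 - L
B = 6 (B = 3 + 3 = 6)
J(k) = -3 - 9*k (J(k) = -3*(k + (1 + 2*k)) = -3*(1 + 3*k) = -3 - 9*k)
1/((P(-4)*21)*J(B) + z) = 1/(((7 - 1*(-4))*21)*(-3 - 9*6) - 69042) = 1/(((7 + 4)*21)*(-3 - 54) - 69042) = 1/((11*21)*(-57) - 69042) = 1/(231*(-57) - 69042) = 1/(-13167 - 69042) = 1/(-82209) = -1/82209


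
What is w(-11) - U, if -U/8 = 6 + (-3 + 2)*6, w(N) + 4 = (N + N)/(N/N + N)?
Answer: -9/5 ≈ -1.8000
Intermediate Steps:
w(N) = -4 + 2*N/(1 + N) (w(N) = -4 + (N + N)/(N/N + N) = -4 + (2*N)/(1 + N) = -4 + 2*N/(1 + N))
U = 0 (U = -8*(6 + (-3 + 2)*6) = -8*(6 - 1*6) = -8*(6 - 6) = -8*0 = 0)
w(-11) - U = 2*(-2 - 1*(-11))/(1 - 11) - 1*0 = 2*(-2 + 11)/(-10) + 0 = 2*(-⅒)*9 + 0 = -9/5 + 0 = -9/5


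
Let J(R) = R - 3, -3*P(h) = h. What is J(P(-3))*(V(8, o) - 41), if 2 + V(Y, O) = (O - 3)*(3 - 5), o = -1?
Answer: 70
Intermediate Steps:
P(h) = -h/3
V(Y, O) = 4 - 2*O (V(Y, O) = -2 + (O - 3)*(3 - 5) = -2 + (-3 + O)*(-2) = -2 + (6 - 2*O) = 4 - 2*O)
J(R) = -3 + R
J(P(-3))*(V(8, o) - 41) = (-3 - ⅓*(-3))*((4 - 2*(-1)) - 41) = (-3 + 1)*((4 + 2) - 41) = -2*(6 - 41) = -2*(-35) = 70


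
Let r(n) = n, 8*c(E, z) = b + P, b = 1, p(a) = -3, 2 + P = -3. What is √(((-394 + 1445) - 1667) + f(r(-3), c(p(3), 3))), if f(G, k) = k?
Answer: 3*I*√274/2 ≈ 24.829*I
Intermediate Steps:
P = -5 (P = -2 - 3 = -5)
c(E, z) = -½ (c(E, z) = (1 - 5)/8 = (⅛)*(-4) = -½)
√(((-394 + 1445) - 1667) + f(r(-3), c(p(3), 3))) = √(((-394 + 1445) - 1667) - ½) = √((1051 - 1667) - ½) = √(-616 - ½) = √(-1233/2) = 3*I*√274/2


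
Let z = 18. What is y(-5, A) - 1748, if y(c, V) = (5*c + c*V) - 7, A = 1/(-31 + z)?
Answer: -23135/13 ≈ -1779.6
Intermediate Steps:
A = -1/13 (A = 1/(-31 + 18) = 1/(-13) = -1/13 ≈ -0.076923)
y(c, V) = -7 + 5*c + V*c (y(c, V) = (5*c + V*c) - 7 = -7 + 5*c + V*c)
y(-5, A) - 1748 = (-7 + 5*(-5) - 1/13*(-5)) - 1748 = (-7 - 25 + 5/13) - 1748 = -411/13 - 1748 = -23135/13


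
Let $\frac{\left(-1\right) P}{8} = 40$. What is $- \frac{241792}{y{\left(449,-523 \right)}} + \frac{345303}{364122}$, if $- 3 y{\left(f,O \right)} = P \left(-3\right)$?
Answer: $\frac{51014053}{67430} \approx 756.55$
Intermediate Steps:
$P = -320$ ($P = \left(-8\right) 40 = -320$)
$y{\left(f,O \right)} = -320$ ($y{\left(f,O \right)} = - \frac{\left(-320\right) \left(-3\right)}{3} = \left(- \frac{1}{3}\right) 960 = -320$)
$- \frac{241792}{y{\left(449,-523 \right)}} + \frac{345303}{364122} = - \frac{241792}{-320} + \frac{345303}{364122} = \left(-241792\right) \left(- \frac{1}{320}\right) + 345303 \cdot \frac{1}{364122} = \frac{3778}{5} + \frac{12789}{13486} = \frac{51014053}{67430}$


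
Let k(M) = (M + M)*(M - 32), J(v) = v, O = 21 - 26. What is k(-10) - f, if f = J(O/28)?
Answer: 23525/28 ≈ 840.18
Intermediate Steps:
O = -5
k(M) = 2*M*(-32 + M) (k(M) = (2*M)*(-32 + M) = 2*M*(-32 + M))
f = -5/28 ≈ -0.17857
k(-10) - f = 2*(-10)*(-32 - 10) - 1*(-5/28) = 2*(-10)*(-42) + 5/28 = 840 + 5/28 = 23525/28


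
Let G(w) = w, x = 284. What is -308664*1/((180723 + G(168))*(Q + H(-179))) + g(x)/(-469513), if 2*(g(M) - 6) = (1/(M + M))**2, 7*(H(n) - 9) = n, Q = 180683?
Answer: -39920182092789/1796266435550561920 ≈ -2.2224e-5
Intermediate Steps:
H(n) = 9 + n/7
g(M) = 6 + 1/(8*M**2) (g(M) = 6 + (1/(M + M))**2/2 = 6 + (1/(2*M))**2/2 = 6 + (1/(4*M**2))/2 = 6 + 1/(8*M**2))
-308664*1/((180723 + G(168))*(Q + H(-179))) + g(x)/(-469513) = -308664*1/((180683 + (9 + (1/7)*(-179)))*(180723 + 168)) + (6 + (1/8)/284**2)/(-469513) = -308664*1/(180891*(180683 + (9 - 179/7))) + (6 + (1/8)*(1/80656))*(-1/469513) = -308664*1/(180891*(180683 - 116/7)) + (6 + 1/645248)*(-1/469513) = -308664/(180891*(1264665/7)) + (3871489/645248)*(-1/469513) = -308664/228766516515/7 - 3871489/302952324224 = -308664*7/228766516515 - 3871489/302952324224 = -56/5929205 - 3871489/302952324224 = -39920182092789/1796266435550561920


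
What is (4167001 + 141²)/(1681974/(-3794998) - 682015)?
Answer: -3972302204059/647061810736 ≈ -6.1390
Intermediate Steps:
(4167001 + 141²)/(1681974/(-3794998) - 682015) = (4167001 + 19881)/(1681974*(-1/3794998) - 682015) = 4186882/(-840987/1897499 - 682015) = 4186882/(-1294123621472/1897499) = 4186882*(-1897499/1294123621472) = -3972302204059/647061810736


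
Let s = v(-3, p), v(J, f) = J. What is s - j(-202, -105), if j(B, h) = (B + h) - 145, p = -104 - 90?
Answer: 449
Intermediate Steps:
p = -194
s = -3
j(B, h) = -145 + B + h
s - j(-202, -105) = -3 - (-145 - 202 - 105) = -3 - 1*(-452) = -3 + 452 = 449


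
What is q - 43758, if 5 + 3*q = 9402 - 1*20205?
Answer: -142082/3 ≈ -47361.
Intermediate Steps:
q = -10808/3 (q = -5/3 + (9402 - 1*20205)/3 = -5/3 + (9402 - 20205)/3 = -5/3 + (⅓)*(-10803) = -5/3 - 3601 = -10808/3 ≈ -3602.7)
q - 43758 = -10808/3 - 43758 = -142082/3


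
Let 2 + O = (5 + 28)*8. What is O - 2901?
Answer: -2639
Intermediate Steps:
O = 262 (O = -2 + (5 + 28)*8 = -2 + 33*8 = -2 + 264 = 262)
O - 2901 = 262 - 2901 = -2639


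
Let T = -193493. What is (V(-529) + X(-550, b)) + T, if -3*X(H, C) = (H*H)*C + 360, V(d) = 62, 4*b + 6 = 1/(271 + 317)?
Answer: -74694589/1764 ≈ -42344.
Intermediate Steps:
b = -3527/2352 (b = -3/2 + 1/(4*(271 + 317)) = -3/2 + (¼)/588 = -3/2 + (¼)*(1/588) = -3/2 + 1/2352 = -3527/2352 ≈ -1.4996)
X(H, C) = -120 - C*H²/3 (X(H, C) = -((H*H)*C + 360)/3 = -(H²*C + 360)/3 = -(C*H² + 360)/3 = -(360 + C*H²)/3 = -120 - C*H²/3)
(V(-529) + X(-550, b)) + T = (62 + (-120 - ⅓*(-3527/2352)*(-550)²)) - 193493 = (62 + (-120 - ⅓*(-3527/2352)*302500)) - 193493 = (62 + (-120 + 266729375/1764)) - 193493 = (62 + 266517695/1764) - 193493 = 266627063/1764 - 193493 = -74694589/1764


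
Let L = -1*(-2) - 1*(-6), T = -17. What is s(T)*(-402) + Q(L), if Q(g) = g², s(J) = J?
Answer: 6898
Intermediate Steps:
L = 8 (L = 2 + 6 = 8)
s(T)*(-402) + Q(L) = -17*(-402) + 8² = 6834 + 64 = 6898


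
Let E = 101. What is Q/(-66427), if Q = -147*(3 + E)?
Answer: 15288/66427 ≈ 0.23015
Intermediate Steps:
Q = -15288 (Q = -147*(3 + 101) = -147*104 = -15288)
Q/(-66427) = -15288/(-66427) = -15288*(-1/66427) = 15288/66427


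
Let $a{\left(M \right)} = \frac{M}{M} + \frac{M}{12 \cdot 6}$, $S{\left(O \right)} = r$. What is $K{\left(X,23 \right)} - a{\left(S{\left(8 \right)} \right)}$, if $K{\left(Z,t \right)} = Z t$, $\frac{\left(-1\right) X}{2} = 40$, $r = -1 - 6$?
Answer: $- \frac{132545}{72} \approx -1840.9$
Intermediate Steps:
$r = -7$ ($r = -1 - 6 = -7$)
$S{\left(O \right)} = -7$
$a{\left(M \right)} = 1 + \frac{M}{72}$
$X = -80$ ($X = \left(-2\right) 40 = -80$)
$K{\left(X,23 \right)} - a{\left(S{\left(8 \right)} \right)} = \left(-80\right) 23 - \left(1 + \frac{1}{72} \left(-7\right)\right) = -1840 - \left(1 - \frac{7}{72}\right) = -1840 - \frac{65}{72} = - \frac{132545}{72}$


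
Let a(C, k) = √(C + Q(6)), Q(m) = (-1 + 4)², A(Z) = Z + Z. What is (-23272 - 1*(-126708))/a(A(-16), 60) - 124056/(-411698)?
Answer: 62028/205849 - 103436*I*√23/23 ≈ 0.30133 - 21568.0*I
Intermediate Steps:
A(Z) = 2*Z
Q(m) = 9 (Q(m) = 3² = 9)
a(C, k) = √(9 + C) (a(C, k) = √(C + 9) = √(9 + C))
(-23272 - 1*(-126708))/a(A(-16), 60) - 124056/(-411698) = (-23272 - 1*(-126708))/(√(9 + 2*(-16))) - 124056/(-411698) = (-23272 + 126708)/(√(9 - 32)) - 124056*(-1/411698) = 103436/(√(-23)) + 62028/205849 = 103436/((I*√23)) + 62028/205849 = 103436*(-I*√23/23) + 62028/205849 = -103436*I*√23/23 + 62028/205849 = 62028/205849 - 103436*I*√23/23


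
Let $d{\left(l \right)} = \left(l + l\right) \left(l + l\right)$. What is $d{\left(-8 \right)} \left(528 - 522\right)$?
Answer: $1536$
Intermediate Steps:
$d{\left(l \right)} = 4 l^{2}$ ($d{\left(l \right)} = 2 l 2 l = 4 l^{2}$)
$d{\left(-8 \right)} \left(528 - 522\right) = 4 \left(-8\right)^{2} \left(528 - 522\right) = 4 \cdot 64 \cdot 6 = 256 \cdot 6 = 1536$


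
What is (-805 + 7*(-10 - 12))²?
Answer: 919681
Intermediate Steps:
(-805 + 7*(-10 - 12))² = (-805 + 7*(-22))² = (-805 - 154)² = (-959)² = 919681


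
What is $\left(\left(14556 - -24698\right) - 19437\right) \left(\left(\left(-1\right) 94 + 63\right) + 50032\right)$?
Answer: $990869817$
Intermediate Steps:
$\left(\left(14556 - -24698\right) - 19437\right) \left(\left(\left(-1\right) 94 + 63\right) + 50032\right) = \left(\left(14556 + 24698\right) - 19437\right) \left(\left(-94 + 63\right) + 50032\right) = \left(39254 - 19437\right) \left(-31 + 50032\right) = 19817 \cdot 50001 = 990869817$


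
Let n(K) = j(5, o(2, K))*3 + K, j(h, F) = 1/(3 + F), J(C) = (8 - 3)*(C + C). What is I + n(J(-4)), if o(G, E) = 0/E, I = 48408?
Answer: 48369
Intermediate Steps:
o(G, E) = 0
J(C) = 10*C (J(C) = 5*(2*C) = 10*C)
n(K) = 1 + K (n(K) = 3/(3 + 0) + K = 3/3 + K = (⅓)*3 + K = 1 + K)
I + n(J(-4)) = 48408 + (1 + 10*(-4)) = 48408 + (1 - 40) = 48408 - 39 = 48369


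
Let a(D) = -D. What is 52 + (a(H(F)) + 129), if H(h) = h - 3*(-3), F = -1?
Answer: 173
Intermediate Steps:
H(h) = 9 + h (H(h) = h + 9 = 9 + h)
52 + (a(H(F)) + 129) = 52 + (-(9 - 1) + 129) = 52 + (-1*8 + 129) = 52 + (-8 + 129) = 52 + 121 = 173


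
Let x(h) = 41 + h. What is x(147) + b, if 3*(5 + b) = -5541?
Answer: -1664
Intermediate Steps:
b = -1852 (b = -5 + (1/3)*(-5541) = -5 - 1847 = -1852)
x(147) + b = (41 + 147) - 1852 = 188 - 1852 = -1664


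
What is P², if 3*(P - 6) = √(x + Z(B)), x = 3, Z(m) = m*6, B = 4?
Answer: (6 + √3)² ≈ 59.785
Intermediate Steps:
Z(m) = 6*m
P = 6 + √3 (P = 6 + √(3 + 6*4)/3 = 6 + √(3 + 24)/3 = 6 + √27/3 = 6 + (3*√3)/3 = 6 + √3 ≈ 7.7320)
P² = (6 + √3)²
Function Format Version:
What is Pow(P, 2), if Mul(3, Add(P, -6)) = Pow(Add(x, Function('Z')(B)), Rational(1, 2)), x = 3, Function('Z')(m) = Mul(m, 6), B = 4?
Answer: Pow(Add(6, Pow(3, Rational(1, 2))), 2) ≈ 59.785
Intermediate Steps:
Function('Z')(m) = Mul(6, m)
P = Add(6, Pow(3, Rational(1, 2))) (P = Add(6, Mul(Rational(1, 3), Pow(Add(3, Mul(6, 4)), Rational(1, 2)))) = Add(6, Mul(Rational(1, 3), Pow(Add(3, 24), Rational(1, 2)))) = Add(6, Mul(Rational(1, 3), Pow(27, Rational(1, 2)))) = Add(6, Mul(Rational(1, 3), Mul(3, Pow(3, Rational(1, 2))))) = Add(6, Pow(3, Rational(1, 2))) ≈ 7.7320)
Pow(P, 2) = Pow(Add(6, Pow(3, Rational(1, 2))), 2)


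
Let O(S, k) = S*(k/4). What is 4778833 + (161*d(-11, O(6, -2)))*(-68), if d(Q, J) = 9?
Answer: 4680301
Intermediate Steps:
O(S, k) = S*k/4 (O(S, k) = S*(k*(¼)) = S*(k/4) = S*k/4)
4778833 + (161*d(-11, O(6, -2)))*(-68) = 4778833 + (161*9)*(-68) = 4778833 + 1449*(-68) = 4778833 - 98532 = 4680301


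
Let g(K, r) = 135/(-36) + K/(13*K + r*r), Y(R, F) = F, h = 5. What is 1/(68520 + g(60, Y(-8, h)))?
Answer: 644/44124513 ≈ 1.4595e-5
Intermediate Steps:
g(K, r) = -15/4 + K/(r² + 13*K) (g(K, r) = 135*(-1/36) + K/(13*K + r²) = -15/4 + K/(r² + 13*K))
1/(68520 + g(60, Y(-8, h))) = 1/(68520 + (-191*60 - 15*5²)/(4*(5² + 13*60))) = 1/(68520 + (-11460 - 15*25)/(4*(25 + 780))) = 1/(68520 + (¼)*(-11460 - 375)/805) = 1/(68520 + (¼)*(1/805)*(-11835)) = 1/(68520 - 2367/644) = 1/(44124513/644) = 644/44124513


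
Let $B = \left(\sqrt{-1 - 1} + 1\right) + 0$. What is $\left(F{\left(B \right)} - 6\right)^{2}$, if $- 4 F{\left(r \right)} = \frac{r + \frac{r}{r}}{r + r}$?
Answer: $\frac{1151 i + 2450 \sqrt{2}}{32 \left(i + 2 \sqrt{2}\right)} \approx 38.024 - 0.72675 i$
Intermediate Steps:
$B = 1 + i \sqrt{2}$ ($B = \left(\sqrt{-2} + 1\right) + 0 = \left(i \sqrt{2} + 1\right) + 0 = \left(1 + i \sqrt{2}\right) + 0 = 1 + i \sqrt{2} \approx 1.0 + 1.4142 i$)
$F{\left(r \right)} = - \frac{1 + r}{8 r}$ ($F{\left(r \right)} = - \frac{\left(r + \frac{r}{r}\right) \frac{1}{r + r}}{4} = - \frac{\left(r + 1\right) \frac{1}{2 r}}{4} = - \frac{\left(1 + r\right) \frac{1}{2 r}}{4} = - \frac{\frac{1}{2} \frac{1}{r} \left(1 + r\right)}{4} = - \frac{1 + r}{8 r}$)
$\left(F{\left(B \right)} - 6\right)^{2} = \left(\frac{-1 - \left(1 + i \sqrt{2}\right)}{8 \left(1 + i \sqrt{2}\right)} - 6\right)^{2} = \left(\frac{-2 - i \sqrt{2}}{8 \left(1 + i \sqrt{2}\right)} - 6\right)^{2} = \left(-6 + \frac{-2 - i \sqrt{2}}{8 \left(1 + i \sqrt{2}\right)}\right)^{2}$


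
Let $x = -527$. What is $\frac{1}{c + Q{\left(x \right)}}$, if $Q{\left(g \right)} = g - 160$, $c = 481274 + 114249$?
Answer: $\frac{1}{594836} \approx 1.6811 \cdot 10^{-6}$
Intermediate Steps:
$c = 595523$
$Q{\left(g \right)} = -160 + g$
$\frac{1}{c + Q{\left(x \right)}} = \frac{1}{595523 - 687} = \frac{1}{594836}$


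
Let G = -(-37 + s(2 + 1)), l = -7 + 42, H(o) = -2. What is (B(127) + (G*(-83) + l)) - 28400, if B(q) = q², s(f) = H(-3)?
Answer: -15473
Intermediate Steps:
s(f) = -2
l = 35
G = 39 (G = -(-37 - 2) = -1*(-39) = 39)
(B(127) + (G*(-83) + l)) - 28400 = (127² + (39*(-83) + 35)) - 28400 = (16129 + (-3237 + 35)) - 28400 = (16129 - 3202) - 28400 = 12927 - 28400 = -15473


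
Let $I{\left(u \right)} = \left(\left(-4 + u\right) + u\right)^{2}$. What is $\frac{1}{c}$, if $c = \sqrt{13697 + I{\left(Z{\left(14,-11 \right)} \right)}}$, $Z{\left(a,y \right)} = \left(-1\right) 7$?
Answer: $\frac{\sqrt{14021}}{14021} \approx 0.0084452$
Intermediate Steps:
$Z{\left(a,y \right)} = -7$
$I{\left(u \right)} = \left(-4 + 2 u\right)^{2}$
$c = \sqrt{14021}$ ($c = \sqrt{13697 + 4 \left(-2 - 7\right)^{2}} = \sqrt{13697 + 4 \left(-9\right)^{2}} = \sqrt{13697 + 4 \cdot 81} = \sqrt{13697 + 324} = \sqrt{14021} \approx 118.41$)
$\frac{1}{c} = \frac{1}{\sqrt{14021}} = \frac{\sqrt{14021}}{14021}$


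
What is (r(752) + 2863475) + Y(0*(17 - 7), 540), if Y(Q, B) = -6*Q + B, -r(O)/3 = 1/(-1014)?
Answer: 968037071/338 ≈ 2.8640e+6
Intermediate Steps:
r(O) = 1/338 (r(O) = -3/(-1014) = -3*(-1/1014) = 1/338)
Y(Q, B) = B - 6*Q
(r(752) + 2863475) + Y(0*(17 - 7), 540) = (1/338 + 2863475) + (540 - 0*(17 - 7)) = 967854551/338 + (540 - 0*10) = 967854551/338 + (540 - 6*0) = 967854551/338 + (540 + 0) = 967854551/338 + 540 = 968037071/338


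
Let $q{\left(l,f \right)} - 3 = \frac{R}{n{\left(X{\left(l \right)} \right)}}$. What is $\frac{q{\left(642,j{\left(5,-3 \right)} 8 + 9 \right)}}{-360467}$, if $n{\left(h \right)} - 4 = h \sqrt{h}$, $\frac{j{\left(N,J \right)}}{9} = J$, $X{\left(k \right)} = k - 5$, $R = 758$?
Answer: $- \frac{775421479}{93171649068879} - \frac{3379922 \sqrt{13}}{93171649068879} \approx -8.4533 \cdot 10^{-6}$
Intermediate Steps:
$X{\left(k \right)} = -5 + k$
$j{\left(N,J \right)} = 9 J$
$n{\left(h \right)} = 4 + h^{\frac{3}{2}}$ ($n{\left(h \right)} = 4 + h \sqrt{h} = 4 + h^{\frac{3}{2}}$)
$q{\left(l,f \right)} = 3 + \frac{758}{4 + \left(-5 + l\right)^{\frac{3}{2}}}$
$\frac{q{\left(642,j{\left(5,-3 \right)} 8 + 9 \right)}}{-360467} = \frac{\frac{1}{4 + \left(-5 + 642\right)^{\frac{3}{2}}} \left(770 + 3 \left(-5 + 642\right)^{\frac{3}{2}}\right)}{-360467} = \frac{770 + 3 \cdot 637^{\frac{3}{2}}}{4 + 637^{\frac{3}{2}}} \left(- \frac{1}{360467}\right) = \frac{770 + 3 \cdot 4459 \sqrt{13}}{4 + 4459 \sqrt{13}} \left(- \frac{1}{360467}\right) = \frac{770 + 13377 \sqrt{13}}{4 + 4459 \sqrt{13}} \left(- \frac{1}{360467}\right) = - \frac{770 + 13377 \sqrt{13}}{360467 \left(4 + 4459 \sqrt{13}\right)}$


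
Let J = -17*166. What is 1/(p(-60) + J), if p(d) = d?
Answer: -1/2882 ≈ -0.00034698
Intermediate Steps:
J = -2822
1/(p(-60) + J) = 1/(-60 - 2822) = 1/(-2882) = -1/2882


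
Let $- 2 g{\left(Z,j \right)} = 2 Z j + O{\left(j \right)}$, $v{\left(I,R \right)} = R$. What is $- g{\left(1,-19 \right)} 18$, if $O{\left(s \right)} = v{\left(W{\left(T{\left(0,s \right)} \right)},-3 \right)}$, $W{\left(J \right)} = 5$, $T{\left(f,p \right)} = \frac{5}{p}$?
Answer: $-369$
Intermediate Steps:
$O{\left(s \right)} = -3$
$g{\left(Z,j \right)} = \frac{3}{2} - Z j$ ($g{\left(Z,j \right)} = - \frac{2 Z j - 3}{2} = - \frac{-3 + 2 Z j}{2} = \frac{3}{2} - Z j$)
$- g{\left(1,-19 \right)} 18 = - \left(\frac{3}{2} - 1 \left(-19\right)\right) 18 = - \left(\frac{3}{2} + 19\right) 18 = - \frac{41 \cdot 18}{2} = \left(-1\right) 369 = -369$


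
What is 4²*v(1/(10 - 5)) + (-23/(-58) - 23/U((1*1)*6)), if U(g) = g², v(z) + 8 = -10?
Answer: -300925/1044 ≈ -288.24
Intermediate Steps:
v(z) = -18 (v(z) = -8 - 10 = -18)
4²*v(1/(10 - 5)) + (-23/(-58) - 23/U((1*1)*6)) = 4²*(-18) + (-23/(-58) - 23/(((1*1)*6)²)) = 16*(-18) + (-23*(-1/58) - 23/((1*6)²)) = -288 + (23/58 - 23/(6²)) = -288 + (23/58 - 23/36) = -288 - 253/1044 = -300925/1044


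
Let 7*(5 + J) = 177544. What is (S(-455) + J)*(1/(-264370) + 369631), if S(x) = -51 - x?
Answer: 17622413964517053/1850590 ≈ 9.5226e+9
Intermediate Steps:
J = 177509/7 (J = -5 + (⅐)*177544 = -5 + 177544/7 = 177509/7 ≈ 25358.)
(S(-455) + J)*(1/(-264370) + 369631) = ((-51 - 1*(-455)) + 177509/7)*(1/(-264370) + 369631) = ((-51 + 455) + 177509/7)*(-1/264370 + 369631) = (404 + 177509/7)*(97719347469/264370) = (180337/7)*(97719347469/264370) = 17622413964517053/1850590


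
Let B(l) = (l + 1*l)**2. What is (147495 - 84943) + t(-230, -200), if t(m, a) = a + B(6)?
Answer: 62496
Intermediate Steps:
B(l) = 4*l**2 (B(l) = (l + l)**2 = (2*l)**2 = 4*l**2)
t(m, a) = 144 + a (t(m, a) = a + 4*6**2 = a + 4*36 = a + 144 = 144 + a)
(147495 - 84943) + t(-230, -200) = (147495 - 84943) + (144 - 200) = 62552 - 56 = 62496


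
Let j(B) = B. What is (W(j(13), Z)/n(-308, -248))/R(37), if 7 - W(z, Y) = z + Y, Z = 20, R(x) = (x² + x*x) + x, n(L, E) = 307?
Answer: -26/851925 ≈ -3.0519e-5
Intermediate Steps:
R(x) = x + 2*x² (R(x) = (x² + x²) + x = 2*x² + x = x + 2*x²)
W(z, Y) = 7 - Y - z (W(z, Y) = 7 - (z + Y) = 7 - (Y + z) = 7 + (-Y - z) = 7 - Y - z)
(W(j(13), Z)/n(-308, -248))/R(37) = ((7 - 1*20 - 1*13)/307)/((37*(1 + 2*37))) = ((7 - 20 - 13)*(1/307))/((37*(1 + 74))) = (-26*1/307)/((37*75)) = -26/307/2775 = -26/307*1/2775 = -26/851925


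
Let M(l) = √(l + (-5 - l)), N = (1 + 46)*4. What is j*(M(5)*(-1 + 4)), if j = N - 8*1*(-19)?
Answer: 1020*I*√5 ≈ 2280.8*I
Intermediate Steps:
N = 188 (N = 47*4 = 188)
M(l) = I*√5 (M(l) = √(-5) = I*√5)
j = 340 (j = 188 - 8*1*(-19) = 188 - 8*(-19) = 188 + 152 = 340)
j*(M(5)*(-1 + 4)) = 340*((I*√5)*(-1 + 4)) = 340*((I*√5)*3) = 340*(3*I*√5) = 1020*I*√5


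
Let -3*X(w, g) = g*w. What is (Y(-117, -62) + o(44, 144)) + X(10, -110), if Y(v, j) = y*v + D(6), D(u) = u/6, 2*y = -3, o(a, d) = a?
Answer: 3523/6 ≈ 587.17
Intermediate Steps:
X(w, g) = -g*w/3
y = -3/2 (y = (½)*(-3) = -3/2 ≈ -1.5000)
D(u) = u/6 (D(u) = u*(⅙) = u/6)
Y(v, j) = 1 - 3*v/2 (Y(v, j) = -3*v/2 + (⅙)*6 = -3*v/2 + 1 = 1 - 3*v/2)
(Y(-117, -62) + o(44, 144)) + X(10, -110) = ((1 - 3/2*(-117)) + 44) - ⅓*(-110)*10 = ((1 + 351/2) + 44) + 1100/3 = (353/2 + 44) + 1100/3 = 441/2 + 1100/3 = 3523/6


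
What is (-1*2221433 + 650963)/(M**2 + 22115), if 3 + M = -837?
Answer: -314094/145543 ≈ -2.1581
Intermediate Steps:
M = -840 (M = -3 - 837 = -840)
(-1*2221433 + 650963)/(M**2 + 22115) = (-1*2221433 + 650963)/((-840)**2 + 22115) = (-2221433 + 650963)/(705600 + 22115) = -1570470/727715 = -1570470*1/727715 = -314094/145543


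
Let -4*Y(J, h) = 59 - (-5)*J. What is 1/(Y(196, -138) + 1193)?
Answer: 4/3733 ≈ 0.0010715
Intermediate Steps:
Y(J, h) = -59/4 - 5*J/4 (Y(J, h) = -(59 - (-5)*J)/4 = -(59 + 5*J)/4 = -59/4 - 5*J/4)
1/(Y(196, -138) + 1193) = 1/((-59/4 - 5/4*196) + 1193) = 1/((-59/4 - 245) + 1193) = 1/(-1039/4 + 1193) = 1/(3733/4) = 4/3733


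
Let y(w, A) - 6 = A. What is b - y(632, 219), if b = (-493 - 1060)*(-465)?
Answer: 721920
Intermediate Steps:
b = 722145 (b = -1553*(-465) = 722145)
y(w, A) = 6 + A
b - y(632, 219) = 722145 - (6 + 219) = 722145 - 1*225 = 722145 - 225 = 721920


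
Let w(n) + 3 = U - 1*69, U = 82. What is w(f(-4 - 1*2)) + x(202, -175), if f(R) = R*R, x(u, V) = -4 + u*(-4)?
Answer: -802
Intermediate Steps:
x(u, V) = -4 - 4*u
f(R) = R²
w(n) = 10 (w(n) = -3 + (82 - 1*69) = -3 + (82 - 69) = -3 + 13 = 10)
w(f(-4 - 1*2)) + x(202, -175) = 10 + (-4 - 4*202) = 10 + (-4 - 808) = 10 - 812 = -802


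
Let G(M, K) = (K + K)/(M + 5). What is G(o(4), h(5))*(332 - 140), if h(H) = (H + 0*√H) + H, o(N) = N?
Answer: 1280/3 ≈ 426.67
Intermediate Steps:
h(H) = 2*H (h(H) = (H + 0) + H = H + H = 2*H)
G(M, K) = 2*K/(5 + M) (G(M, K) = (2*K)/(5 + M) = 2*K/(5 + M))
G(o(4), h(5))*(332 - 140) = (2*(2*5)/(5 + 4))*(332 - 140) = (2*10/9)*192 = (2*10*(⅑))*192 = (20/9)*192 = 1280/3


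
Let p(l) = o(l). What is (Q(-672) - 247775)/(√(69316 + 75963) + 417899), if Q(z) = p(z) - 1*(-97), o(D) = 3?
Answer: -103503134825/174639428922 + 247675*√145279/174639428922 ≈ -0.59213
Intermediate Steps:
p(l) = 3
Q(z) = 100 (Q(z) = 3 - 1*(-97) = 3 + 97 = 100)
(Q(-672) - 247775)/(√(69316 + 75963) + 417899) = (100 - 247775)/(√(69316 + 75963) + 417899) = -247675/(√145279 + 417899) = -247675/(417899 + √145279)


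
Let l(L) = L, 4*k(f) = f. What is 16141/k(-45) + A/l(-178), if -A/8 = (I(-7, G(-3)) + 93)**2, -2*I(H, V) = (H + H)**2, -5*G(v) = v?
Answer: -5741696/4005 ≈ -1433.6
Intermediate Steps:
G(v) = -v/5
I(H, V) = -2*H**2 (I(H, V) = -(H + H)**2/2 = -4*H**2/2 = -2*H**2)
k(f) = f/4
A = -200 (A = -8*(-2*(-7)**2 + 93)**2 = -8*(-2*49 + 93)**2 = -8*(-98 + 93)**2 = -8*(-5)**2 = -8*25 = -200)
16141/k(-45) + A/l(-178) = 16141/(((1/4)*(-45))) - 200/(-178) = 16141/(-45/4) - 200*(-1/178) = 16141*(-4/45) + 100/89 = -64564/45 + 100/89 = -5741696/4005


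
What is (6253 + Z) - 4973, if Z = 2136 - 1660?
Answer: 1756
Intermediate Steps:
Z = 476
(6253 + Z) - 4973 = (6253 + 476) - 4973 = 6729 - 4973 = 1756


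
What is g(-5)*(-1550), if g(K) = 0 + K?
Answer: 7750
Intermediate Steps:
g(K) = K
g(-5)*(-1550) = -5*(-1550) = 7750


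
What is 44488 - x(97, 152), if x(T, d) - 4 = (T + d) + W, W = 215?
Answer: 44020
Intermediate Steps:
x(T, d) = 219 + T + d (x(T, d) = 4 + ((T + d) + 215) = 4 + (215 + T + d) = 219 + T + d)
44488 - x(97, 152) = 44488 - (219 + 97 + 152) = 44488 - 1*468 = 44488 - 468 = 44020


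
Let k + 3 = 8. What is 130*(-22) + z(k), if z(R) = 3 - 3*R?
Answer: -2872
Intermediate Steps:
k = 5 (k = -3 + 8 = 5)
130*(-22) + z(k) = 130*(-22) + (3 - 3*5) = -2860 + (3 - 15) = -2860 - 12 = -2872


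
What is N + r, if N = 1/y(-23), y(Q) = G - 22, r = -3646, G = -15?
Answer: -134903/37 ≈ -3646.0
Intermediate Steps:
y(Q) = -37 (y(Q) = -15 - 22 = -37)
N = -1/37 (N = 1/(-37) = -1/37 ≈ -0.027027)
N + r = -1/37 - 3646 = -134903/37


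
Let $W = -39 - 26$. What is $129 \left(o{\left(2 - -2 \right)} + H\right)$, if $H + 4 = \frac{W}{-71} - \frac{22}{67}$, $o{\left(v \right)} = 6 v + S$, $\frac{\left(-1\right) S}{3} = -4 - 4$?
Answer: $\frac{27361029}{4757} \approx 5751.7$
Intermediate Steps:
$W = -65$ ($W = -39 - 26 = -65$)
$S = 24$ ($S = - 3 \left(-4 - 4\right) = \left(-3\right) \left(-8\right) = 24$)
$o{\left(v \right)} = 24 + 6 v$ ($o{\left(v \right)} = 6 v + 24 = 24 + 6 v$)
$H = - \frac{16235}{4757}$ ($H = -4 - \left(- \frac{65}{71} + \frac{22}{67}\right) = -4 - - \frac{2793}{4757} = -4 + \left(\frac{65}{71} - \frac{22}{67}\right) = -4 + \frac{2793}{4757} = - \frac{16235}{4757} \approx -3.4129$)
$129 \left(o{\left(2 - -2 \right)} + H\right) = 129 \left(\left(24 + 6 \left(2 - -2\right)\right) - \frac{16235}{4757}\right) = 129 \left(\left(24 + 6 \left(2 + 2\right)\right) - \frac{16235}{4757}\right) = 129 \left(\left(24 + 6 \cdot 4\right) - \frac{16235}{4757}\right) = 129 \left(\left(24 + 24\right) - \frac{16235}{4757}\right) = 129 \left(48 - \frac{16235}{4757}\right) = 129 \cdot \frac{212101}{4757} = \frac{27361029}{4757}$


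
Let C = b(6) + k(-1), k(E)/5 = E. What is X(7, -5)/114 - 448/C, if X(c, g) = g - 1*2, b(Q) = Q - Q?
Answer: 51037/570 ≈ 89.539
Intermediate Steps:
b(Q) = 0
X(c, g) = -2 + g (X(c, g) = g - 2 = -2 + g)
k(E) = 5*E
C = -5 (C = 0 + 5*(-1) = 0 - 5 = -5)
X(7, -5)/114 - 448/C = (-2 - 5)/114 - 448/(-5) = -7*1/114 - 448*(-1/5) = -7/114 + 448/5 = 51037/570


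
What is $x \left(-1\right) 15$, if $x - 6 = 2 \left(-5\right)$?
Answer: $60$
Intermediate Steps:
$x = -4$ ($x = 6 + 2 \left(-5\right) = 6 - 10 = -4$)
$x \left(-1\right) 15 = \left(-4\right) \left(-1\right) 15 = 4 \cdot 15 = 60$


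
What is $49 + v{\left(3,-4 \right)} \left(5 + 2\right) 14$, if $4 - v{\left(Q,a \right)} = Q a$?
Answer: $1617$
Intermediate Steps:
$v{\left(Q,a \right)} = 4 - Q a$
$49 + v{\left(3,-4 \right)} \left(5 + 2\right) 14 = 49 + \left(4 - 3 \left(-4\right)\right) \left(5 + 2\right) 14 = 49 + \left(4 + 12\right) 7 \cdot 14 = 49 + 16 \cdot 7 \cdot 14 = 49 + 112 \cdot 14 = 49 + 1568 = 1617$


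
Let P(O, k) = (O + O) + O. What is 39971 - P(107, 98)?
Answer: 39650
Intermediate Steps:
P(O, k) = 3*O (P(O, k) = 2*O + O = 3*O)
39971 - P(107, 98) = 39971 - 3*107 = 39971 - 1*321 = 39971 - 321 = 39650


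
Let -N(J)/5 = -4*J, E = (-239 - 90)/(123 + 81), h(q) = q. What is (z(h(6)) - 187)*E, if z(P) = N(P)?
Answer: 22043/204 ≈ 108.05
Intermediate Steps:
E = -329/204 ≈ -1.6127
N(J) = 20*J (N(J) = -(-20)*J = 20*J)
z(P) = 20*P
(z(h(6)) - 187)*E = (20*6 - 187)*(-329/204) = (120 - 187)*(-329/204) = -67*(-329/204) = 22043/204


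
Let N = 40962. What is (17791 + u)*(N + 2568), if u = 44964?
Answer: 2731725150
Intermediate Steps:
(17791 + u)*(N + 2568) = (17791 + 44964)*(40962 + 2568) = 62755*43530 = 2731725150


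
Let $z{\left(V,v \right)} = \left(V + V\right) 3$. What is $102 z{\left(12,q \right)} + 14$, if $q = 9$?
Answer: $7358$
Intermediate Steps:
$z{\left(V,v \right)} = 6 V$ ($z{\left(V,v \right)} = 2 V 3 = 6 V$)
$102 z{\left(12,q \right)} + 14 = 102 \cdot 6 \cdot 12 + 14 = 102 \cdot 72 + 14 = 7344 + 14 = 7358$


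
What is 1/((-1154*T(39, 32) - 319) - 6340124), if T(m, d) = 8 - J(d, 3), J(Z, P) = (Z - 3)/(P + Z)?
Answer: -35/222205159 ≈ -1.5751e-7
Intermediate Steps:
J(Z, P) = (-3 + Z)/(P + Z)
T(m, d) = 8 - (-3 + d)/(3 + d)
1/((-1154*T(39, 32) - 319) - 6340124) = 1/((-1154*(27 + 7*32)/(3 + 32) - 319) - 6340124) = 1/((-1154*(27 + 224)/35 - 319) - 6340124) = 1/((-1154*251/35 - 319) - 6340124) = 1/((-289654/35 - 319) - 6340124) = 1/(-300819/35 - 6340124) = 1/(-222205159/35) = -35/222205159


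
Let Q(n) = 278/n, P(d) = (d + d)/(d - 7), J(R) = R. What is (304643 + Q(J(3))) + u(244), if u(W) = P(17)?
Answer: 4571086/15 ≈ 3.0474e+5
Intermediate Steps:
P(d) = 2*d/(-7 + d) (P(d) = (2*d)/(-7 + d) = 2*d/(-7 + d))
u(W) = 17/5 (u(W) = 2*17/(-7 + 17) = 2*17/10 = 2*17*(1/10) = 17/5)
(304643 + Q(J(3))) + u(244) = (304643 + 278/3) + 17/5 = 914207/3 + 17/5 = 4571086/15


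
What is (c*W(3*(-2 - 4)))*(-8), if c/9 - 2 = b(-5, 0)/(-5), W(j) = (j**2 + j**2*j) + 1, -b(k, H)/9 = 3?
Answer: 14670648/5 ≈ 2.9341e+6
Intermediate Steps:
b(k, H) = -27 (b(k, H) = -9*3 = -27)
W(j) = 1 + j**2 + j**3 (W(j) = (j**2 + j**3) + 1 = 1 + j**2 + j**3)
c = 333/5 (c = 18 + 9*(-27/(-5)) = 18 + 9*(-27*(-1/5)) = 18 + 9*(27/5) = 18 + 243/5 = 333/5 ≈ 66.600)
(c*W(3*(-2 - 4)))*(-8) = (333*(1 + (3*(-2 - 4))**2 + (3*(-2 - 4))**3)/5)*(-8) = (333*(1 + (3*(-6))**2 + (3*(-6))**3)/5)*(-8) = (333*(1 + (-18)**2 + (-18)**3)/5)*(-8) = (333*(1 + 324 - 5832)/5)*(-8) = ((333/5)*(-5507))*(-8) = -1833831/5*(-8) = 14670648/5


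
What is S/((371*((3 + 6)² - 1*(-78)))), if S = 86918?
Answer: 86918/58989 ≈ 1.4735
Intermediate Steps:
S/((371*((3 + 6)² - 1*(-78)))) = 86918/((371*((3 + 6)² - 1*(-78)))) = 86918/((371*(9² + 78))) = 86918/((371*(81 + 78))) = 86918/((371*159)) = 86918/58989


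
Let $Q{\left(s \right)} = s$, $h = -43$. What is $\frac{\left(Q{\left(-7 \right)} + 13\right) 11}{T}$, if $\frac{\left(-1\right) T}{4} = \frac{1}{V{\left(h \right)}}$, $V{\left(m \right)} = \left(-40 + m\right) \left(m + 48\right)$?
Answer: $\frac{13695}{2} \approx 6847.5$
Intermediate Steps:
$V{\left(m \right)} = \left(-40 + m\right) \left(48 + m\right)$
$T = \frac{4}{415}$ ($T = - \frac{4}{-1920 + \left(-43\right)^{2} + 8 \left(-43\right)} = - \frac{4}{-1920 + 1849 - 344} = - \frac{4}{-415} = \left(-4\right) \left(- \frac{1}{415}\right) = \frac{4}{415} \approx 0.0096385$)
$\frac{\left(Q{\left(-7 \right)} + 13\right) 11}{T} = \frac{\left(-7 + 13\right) 11}{\frac{4}{415}} = 6 \cdot 11 \cdot \frac{415}{4} = 66 \cdot \frac{415}{4} = \frac{13695}{2}$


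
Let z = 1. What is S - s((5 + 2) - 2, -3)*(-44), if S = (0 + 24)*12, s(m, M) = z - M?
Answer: 464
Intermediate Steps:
s(m, M) = 1 - M
S = 288 (S = 24*12 = 288)
S - s((5 + 2) - 2, -3)*(-44) = 288 - (1 - 1*(-3))*(-44) = 288 - (1 + 3)*(-44) = 288 - 4*(-44) = 288 - 1*(-176) = 288 + 176 = 464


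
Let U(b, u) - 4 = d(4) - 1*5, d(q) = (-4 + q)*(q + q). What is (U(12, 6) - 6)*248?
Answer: -1736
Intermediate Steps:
d(q) = 2*q*(-4 + q) (d(q) = (-4 + q)*(2*q) = 2*q*(-4 + q))
U(b, u) = -1 (U(b, u) = 4 + (2*4*(-4 + 4) - 1*5) = 4 + (2*4*0 - 5) = 4 + (0 - 5) = 4 - 5 = -1)
(U(12, 6) - 6)*248 = (-1 - 6)*248 = -7*248 = -1736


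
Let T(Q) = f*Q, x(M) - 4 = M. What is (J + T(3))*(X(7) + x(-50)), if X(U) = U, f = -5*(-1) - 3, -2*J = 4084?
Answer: 79404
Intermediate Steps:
J = -2042 (J = -½*4084 = -2042)
f = 2 (f = 5 - 3 = 2)
x(M) = 4 + M
T(Q) = 2*Q
(J + T(3))*(X(7) + x(-50)) = (-2042 + 2*3)*(7 + (4 - 50)) = (-2042 + 6)*(7 - 46) = -2036*(-39) = 79404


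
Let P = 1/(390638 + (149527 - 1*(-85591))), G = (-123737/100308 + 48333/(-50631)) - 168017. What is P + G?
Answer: -22248705076818577961/132417644184462 ≈ -1.6802e+5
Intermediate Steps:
G = -284439367127509/1692898116 (G = (-123737*1/100308 + 48333*(-1/50631)) - 168017 = (-123737/100308 - 16111/16877) - 168017 = -3704371537/1692898116 - 168017 = -284439367127509/1692898116 ≈ -1.6802e+5)
P = 1/625756 (P = 1/(390638 + (149527 + 85591)) = 1/(390638 + 235118) = 1/625756 ≈ 1.5981e-6)
P + G = 1/625756 - 284439367127509/1692898116 = -22248705076818577961/132417644184462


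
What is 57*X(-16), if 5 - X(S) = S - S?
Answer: 285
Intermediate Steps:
X(S) = 5 (X(S) = 5 - (S - S) = 5 - 1*0 = 5 + 0 = 5)
57*X(-16) = 57*5 = 285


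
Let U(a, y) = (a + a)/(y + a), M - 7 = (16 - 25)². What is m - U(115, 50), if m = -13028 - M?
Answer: -432874/33 ≈ -13117.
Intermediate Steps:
M = 88 (M = 7 + (16 - 25)² = 7 + (-9)² = 7 + 81 = 88)
U(a, y) = 2*a/(a + y) (U(a, y) = (2*a)/(a + y) = 2*a/(a + y))
m = -13116 (m = -13028 - 1*88 = -13028 - 88 = -13116)
m - U(115, 50) = -13116 - 2*115/(115 + 50) = -13116 - 2*115/165 = -13116 - 1*46/33 = -13116 - 46/33 = -432874/33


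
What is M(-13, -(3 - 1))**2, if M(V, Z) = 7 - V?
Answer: 400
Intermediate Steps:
M(-13, -(3 - 1))**2 = (7 - 1*(-13))**2 = (7 + 13)**2 = 20**2 = 400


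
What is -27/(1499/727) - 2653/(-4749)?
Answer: -89241274/7118751 ≈ -12.536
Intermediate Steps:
-27/(1499/727) - 2653/(-4749) = -27/(1499*(1/727)) - 2653*(-1/4749) = -27/1499/727 + 2653/4749 = -27*727/1499 + 2653/4749 = -19629/1499 + 2653/4749 = -89241274/7118751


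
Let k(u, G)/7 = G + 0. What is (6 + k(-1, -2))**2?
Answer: 64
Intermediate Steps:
k(u, G) = 7*G (k(u, G) = 7*(G + 0) = 7*G)
(6 + k(-1, -2))**2 = (6 + 7*(-2))**2 = (6 - 14)**2 = (-8)**2 = 64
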